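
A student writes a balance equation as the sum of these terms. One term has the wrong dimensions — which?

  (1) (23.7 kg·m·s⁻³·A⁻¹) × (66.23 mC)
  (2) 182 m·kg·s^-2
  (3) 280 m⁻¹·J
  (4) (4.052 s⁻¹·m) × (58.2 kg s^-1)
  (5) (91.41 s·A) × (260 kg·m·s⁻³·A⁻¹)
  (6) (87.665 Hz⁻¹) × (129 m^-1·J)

Reduce each to base SI dimensions:
  (1) [kg·m·s⁻³·A⁻¹] · [s·A] = kg·m·s⁻²
  (2) kg·m·s⁻²
  (3) J·m⁻¹ = N·m·m⁻¹ = kg·m·s⁻²
  (4) [m·s⁻¹] · [kg·s⁻¹] = kg·m·s⁻²
  (5) [s·A] · [kg·m·s⁻³·A⁻¹] = kg·m·s⁻²
  (6) [s] · [kg·m·s⁻²] = kg·m·s⁻¹
All reduce to kg·m·s⁻² except (6), which is kg·m·s⁻¹.

(6)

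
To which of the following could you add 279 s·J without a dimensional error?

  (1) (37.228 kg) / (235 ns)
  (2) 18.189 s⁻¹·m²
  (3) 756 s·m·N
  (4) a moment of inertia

(3)

Reference: J·s = N·m·s = kg·m²·s⁻¹.
Each option:
  (1) [kg] / [s] = kg·s⁻¹
  (2) m²·s⁻¹
  (3) N·m·s = kg·m·s⁻²·m·s = kg·m²·s⁻¹  ← same
  (4) [moment of inertia] = kg·m²
Only (3) matches kg·m²·s⁻¹.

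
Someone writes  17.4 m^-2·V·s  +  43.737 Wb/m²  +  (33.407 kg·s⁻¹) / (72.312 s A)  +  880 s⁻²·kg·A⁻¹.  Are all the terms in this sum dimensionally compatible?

Expand each in SI base units:
  17.4 m^-2·V·s:  V·s·m⁻² = J·C⁻¹·s·m⁻² = kg·s⁻²·A⁻¹
  43.737 Wb/m²:  Wb·m⁻² = V·s·m⁻² = kg·s⁻²·A⁻¹
  (33.407 kg·s⁻¹) / (72.312 s A):  [kg·s⁻¹] / [s·A] = kg·s⁻²·A⁻¹
  880 s⁻²·kg·A⁻¹:  kg·s⁻²·A⁻¹
Every term reduces to kg·s⁻²·A⁻¹.

Yes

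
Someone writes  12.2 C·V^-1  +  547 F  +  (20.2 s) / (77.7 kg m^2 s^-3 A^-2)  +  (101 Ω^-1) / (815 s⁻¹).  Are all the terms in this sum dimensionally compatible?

In SI base units:
  12.2 C·V^-1:  C·V⁻¹ = s·A·(J·C⁻¹)⁻¹ = kg⁻¹·m⁻²·s⁴·A²
  547 F:  F = C·V⁻¹ = kg⁻¹·m⁻²·s⁴·A²
  (20.2 s) / (77.7 kg m^2 s^-3 A^-2):  [s] / [kg·m²·s⁻³·A⁻²] = kg⁻¹·m⁻²·s⁴·A²
  (101 Ω^-1) / (815 s⁻¹):  [kg⁻¹·m⁻²·s³·A²] / [s⁻¹] = kg⁻¹·m⁻²·s⁴·A²
Every term reduces to kg⁻¹·m⁻²·s⁴·A².

Yes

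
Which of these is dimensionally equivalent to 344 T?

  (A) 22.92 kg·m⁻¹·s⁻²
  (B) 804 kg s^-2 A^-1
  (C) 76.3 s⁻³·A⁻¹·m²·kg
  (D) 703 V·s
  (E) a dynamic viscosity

(B)

Reference: T = Wb·m⁻² = kg·s⁻²·A⁻¹.
Each option:
  (A) kg·m⁻¹·s⁻²
  (B) kg·s⁻²·A⁻¹  ← same
  (C) kg·m²·s⁻³·A⁻¹
  (D) V·s = J·C⁻¹·s = kg·m²·s⁻²·A⁻¹
  (E) [dynamic viscosity] = kg·m⁻¹·s⁻¹
Only (B) matches kg·s⁻²·A⁻¹.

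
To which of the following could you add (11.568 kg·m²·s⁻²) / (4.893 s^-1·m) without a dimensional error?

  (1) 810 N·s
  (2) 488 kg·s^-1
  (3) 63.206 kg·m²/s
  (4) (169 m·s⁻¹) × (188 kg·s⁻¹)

(1)

Reference: [kg·m²·s⁻²] / [m·s⁻¹] = kg·m·s⁻¹.
Each option:
  (1) N·s = kg·m·s⁻²·s = kg·m·s⁻¹  ← same
  (2) kg·s⁻¹
  (3) kg·m²·s⁻¹
  (4) [m·s⁻¹] · [kg·s⁻¹] = kg·m·s⁻²
Only (1) matches kg·m·s⁻¹.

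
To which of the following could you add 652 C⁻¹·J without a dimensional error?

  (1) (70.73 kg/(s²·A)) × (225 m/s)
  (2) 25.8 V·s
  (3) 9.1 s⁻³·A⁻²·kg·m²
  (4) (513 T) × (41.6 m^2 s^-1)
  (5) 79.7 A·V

(4)

Reference: J·C⁻¹ = N·m·(s·A)⁻¹ = kg·m²·s⁻³·A⁻¹.
Each option:
  (1) [kg·s⁻²·A⁻¹] · [m·s⁻¹] = kg·m·s⁻³·A⁻¹
  (2) V·s = J·C⁻¹·s = kg·m²·s⁻²·A⁻¹
  (3) kg·m²·s⁻³·A⁻²
  (4) [kg·s⁻²·A⁻¹] · [m²·s⁻¹] = kg·m²·s⁻³·A⁻¹  ← same
  (5) V·A = J·C⁻¹·A = kg·m²·s⁻³
Only (4) matches kg·m²·s⁻³·A⁻¹.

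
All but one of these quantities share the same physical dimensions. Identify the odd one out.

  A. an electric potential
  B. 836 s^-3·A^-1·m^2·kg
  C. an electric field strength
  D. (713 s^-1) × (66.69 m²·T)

C.

Reduce each to base SI dimensions:
  A. [electric potential] = kg·m²·s⁻³·A⁻¹
  B. kg·m²·s⁻³·A⁻¹
  C. [electric field strength] = kg·m·s⁻³·A⁻¹
  D. [s⁻¹] · [kg·m²·s⁻²·A⁻¹] = kg·m²·s⁻³·A⁻¹
All reduce to kg·m²·s⁻³·A⁻¹ except C., which is kg·m·s⁻³·A⁻¹.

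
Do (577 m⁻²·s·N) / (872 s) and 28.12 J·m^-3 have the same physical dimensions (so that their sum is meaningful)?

Yes

Dimensions:
  (577 m⁻²·s·N) / (872 s):  [kg·m⁻¹·s⁻¹] / [s] = kg·m⁻¹·s⁻²
  28.12 J·m^-3:  J·m⁻³ = N·m·m⁻³ = kg·m⁻¹·s⁻²
Both are kg·m⁻¹·s⁻², so they have the same dimensions and can be added.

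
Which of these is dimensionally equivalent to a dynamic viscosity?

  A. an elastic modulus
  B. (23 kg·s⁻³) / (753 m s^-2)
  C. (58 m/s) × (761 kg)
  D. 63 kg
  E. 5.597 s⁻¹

B.

Reference: [dynamic viscosity] = kg·m⁻¹·s⁻¹.
Each option:
  A. [elastic modulus] = kg·m⁻¹·s⁻²
  B. [kg·s⁻³] / [m·s⁻²] = kg·m⁻¹·s⁻¹  ← same
  C. [m·s⁻¹] · [kg] = kg·m·s⁻¹
  D. kg
  E. s⁻¹
Only B. matches kg·m⁻¹·s⁻¹.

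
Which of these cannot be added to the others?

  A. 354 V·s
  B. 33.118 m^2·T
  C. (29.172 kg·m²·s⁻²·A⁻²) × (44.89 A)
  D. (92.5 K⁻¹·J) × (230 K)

D.

Work out the base dimensions of each:
  A. V·s = J·C⁻¹·s = kg·m²·s⁻²·A⁻¹
  B. T·m² = Wb·m⁻²·m² = kg·m²·s⁻²·A⁻¹
  C. [kg·m²·s⁻²·A⁻²] · [A] = kg·m²·s⁻²·A⁻¹
  D. [kg·m²·s⁻²·K⁻¹] · [K] = kg·m²·s⁻²
All reduce to kg·m²·s⁻²·A⁻¹ except D., which is kg·m²·s⁻².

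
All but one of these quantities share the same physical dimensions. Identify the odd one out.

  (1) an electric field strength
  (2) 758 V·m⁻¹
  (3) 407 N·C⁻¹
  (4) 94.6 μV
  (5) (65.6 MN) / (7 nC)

(4)

Reduce each to base SI dimensions:
  (1) [electric field strength] = kg·m·s⁻³·A⁻¹
  (2) V·m⁻¹ = J·C⁻¹·m⁻¹ = kg·m·s⁻³·A⁻¹
  (3) N·C⁻¹ = kg·m·s⁻²·(s·A)⁻¹ = kg·m·s⁻³·A⁻¹
  (4) V = J·C⁻¹ = kg·m²·s⁻³·A⁻¹
  (5) [kg·m·s⁻²] / [s·A] = kg·m·s⁻³·A⁻¹
All reduce to kg·m·s⁻³·A⁻¹ except (4), which is kg·m²·s⁻³·A⁻¹.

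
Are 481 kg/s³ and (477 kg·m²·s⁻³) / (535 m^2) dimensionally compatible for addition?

Reduce each to base SI dimensions:
  481 kg/s³:  kg·s⁻³
  (477 kg·m²·s⁻³) / (535 m^2):  [kg·m²·s⁻³] / [m²] = kg·s⁻³
Both are kg·s⁻³, so they have the same dimensions and can be added.

Yes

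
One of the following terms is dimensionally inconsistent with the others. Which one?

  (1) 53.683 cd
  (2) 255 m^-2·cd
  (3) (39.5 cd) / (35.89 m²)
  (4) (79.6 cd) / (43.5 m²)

Expand each in SI base units:
  (1) cd
  (2) cd·m⁻² = m⁻²·cd
  (3) [cd] / [m²] = m⁻²·cd
  (4) [cd] / [m²] = m⁻²·cd
All reduce to m⁻²·cd except (1), which is cd.

(1)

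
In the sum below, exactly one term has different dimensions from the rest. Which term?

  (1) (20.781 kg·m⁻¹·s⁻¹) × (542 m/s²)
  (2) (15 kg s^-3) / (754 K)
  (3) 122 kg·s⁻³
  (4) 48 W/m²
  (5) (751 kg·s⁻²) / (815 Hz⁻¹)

(2)

Expand each in SI base units:
  (1) [kg·m⁻¹·s⁻¹] · [m·s⁻²] = kg·s⁻³
  (2) [kg·s⁻³] / [K] = kg·s⁻³·K⁻¹
  (3) kg·s⁻³
  (4) W·m⁻² = J·s⁻¹·m⁻² = kg·s⁻³
  (5) [kg·s⁻²] / [s] = kg·s⁻³
All reduce to kg·s⁻³ except (2), which is kg·s⁻³·K⁻¹.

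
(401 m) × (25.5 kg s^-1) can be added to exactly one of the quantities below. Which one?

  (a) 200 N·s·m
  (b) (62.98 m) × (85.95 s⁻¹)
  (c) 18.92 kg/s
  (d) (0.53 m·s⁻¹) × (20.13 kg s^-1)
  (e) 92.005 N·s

(e)

Reference: [m] · [kg·s⁻¹] = kg·m·s⁻¹.
Each option:
  (a) N·m·s = kg·m·s⁻²·m·s = kg·m²·s⁻¹
  (b) [m] · [s⁻¹] = m·s⁻¹
  (c) kg·s⁻¹
  (d) [m·s⁻¹] · [kg·s⁻¹] = kg·m·s⁻²
  (e) N·s = kg·m·s⁻²·s = kg·m·s⁻¹  ← same
Only (e) matches kg·m·s⁻¹.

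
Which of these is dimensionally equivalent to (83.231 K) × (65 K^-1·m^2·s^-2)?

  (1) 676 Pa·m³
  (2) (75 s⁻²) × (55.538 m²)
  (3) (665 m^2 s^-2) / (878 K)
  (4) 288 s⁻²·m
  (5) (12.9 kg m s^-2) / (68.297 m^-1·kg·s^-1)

Reference: [K] · [m²·s⁻²·K⁻¹] = m²·s⁻².
Each option:
  (1) Pa·m³ = N·m⁻²·m³ = kg·m²·s⁻²
  (2) [s⁻²] · [m²] = m²·s⁻²  ← same
  (3) [m²·s⁻²] / [K] = m²·s⁻²·K⁻¹
  (4) m·s⁻²
  (5) [kg·m·s⁻²] / [kg·m⁻¹·s⁻¹] = m²·s⁻¹
Only (2) matches m²·s⁻².

(2)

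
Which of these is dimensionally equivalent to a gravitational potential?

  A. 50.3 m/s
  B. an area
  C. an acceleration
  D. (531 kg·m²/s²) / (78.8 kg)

D.

Reference: [gravitational potential] = m²·s⁻².
Each option:
  A. m·s⁻¹
  B. [area] = m²
  C. [acceleration] = m·s⁻²
  D. [kg·m²·s⁻²] / [kg] = m²·s⁻²  ← same
Only D. matches m²·s⁻².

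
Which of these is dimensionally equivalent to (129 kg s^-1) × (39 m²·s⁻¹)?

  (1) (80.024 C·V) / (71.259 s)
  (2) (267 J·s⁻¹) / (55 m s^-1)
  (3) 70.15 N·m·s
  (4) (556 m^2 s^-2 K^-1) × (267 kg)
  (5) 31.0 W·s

(5)

Reference: [kg·s⁻¹] · [m²·s⁻¹] = kg·m²·s⁻².
Each option:
  (1) [kg·m²·s⁻²] / [s] = kg·m²·s⁻³
  (2) [kg·m²·s⁻³] / [m·s⁻¹] = kg·m·s⁻²
  (3) N·m·s = kg·m·s⁻²·m·s = kg·m²·s⁻¹
  (4) [m²·s⁻²·K⁻¹] · [kg] = kg·m²·s⁻²·K⁻¹
  (5) W·s = J·s⁻¹·s = kg·m²·s⁻²  ← same
Only (5) matches kg·m²·s⁻².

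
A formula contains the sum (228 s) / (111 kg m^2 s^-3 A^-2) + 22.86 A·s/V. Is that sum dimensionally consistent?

Dimensions:
  (228 s) / (111 kg m^2 s^-3 A^-2):  [s] / [kg·m²·s⁻³·A⁻²] = kg⁻¹·m⁻²·s⁴·A²
  22.86 A·s/V:  A·s·V⁻¹ = A·s·(J·C⁻¹)⁻¹ = kg⁻¹·m⁻²·s⁴·A²
Both are kg⁻¹·m⁻²·s⁴·A², so they have the same dimensions and can be added.

Yes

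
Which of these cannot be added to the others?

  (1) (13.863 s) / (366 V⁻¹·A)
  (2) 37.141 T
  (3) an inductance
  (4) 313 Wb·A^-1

In SI base units:
  (1) [s] / [kg⁻¹·m⁻²·s³·A²] = kg·m²·s⁻²·A⁻²
  (2) T = Wb·m⁻² = kg·s⁻²·A⁻¹
  (3) [inductance] = kg·m²·s⁻²·A⁻²
  (4) Wb·A⁻¹ = V·s·A⁻¹ = kg·m²·s⁻²·A⁻²
All reduce to kg·m²·s⁻²·A⁻² except (2), which is kg·s⁻²·A⁻¹.

(2)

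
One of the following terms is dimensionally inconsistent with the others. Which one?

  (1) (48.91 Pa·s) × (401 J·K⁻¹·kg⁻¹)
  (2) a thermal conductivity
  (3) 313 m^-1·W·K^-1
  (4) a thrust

(4)

Reduce each to base SI dimensions:
  (1) [kg·m⁻¹·s⁻¹] · [m²·s⁻²·K⁻¹] = kg·m·s⁻³·K⁻¹
  (2) [thermal conductivity] = kg·m·s⁻³·K⁻¹
  (3) W·m⁻¹·K⁻¹ = J·s⁻¹·m⁻¹·K⁻¹ = kg·m·s⁻³·K⁻¹
  (4) [thrust] = kg·m·s⁻²
All reduce to kg·m·s⁻³·K⁻¹ except (4), which is kg·m·s⁻².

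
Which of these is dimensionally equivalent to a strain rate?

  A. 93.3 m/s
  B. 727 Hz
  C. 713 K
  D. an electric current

B.

Reference: [strain rate] = s⁻¹.
Each option:
  A. m·s⁻¹
  B. Hz = s⁻¹  ← same
  C. K
  D. [electric current] = A
Only B. matches s⁻¹.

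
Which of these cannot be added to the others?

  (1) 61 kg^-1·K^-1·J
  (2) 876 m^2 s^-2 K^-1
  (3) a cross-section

Work out the base dimensions of each:
  (1) J·kg⁻¹·K⁻¹ = N·m·kg⁻¹·K⁻¹ = m²·s⁻²·K⁻¹
  (2) m²·s⁻²·K⁻¹
  (3) [cross-section] = m²
All reduce to m²·s⁻²·K⁻¹ except (3), which is m².

(3)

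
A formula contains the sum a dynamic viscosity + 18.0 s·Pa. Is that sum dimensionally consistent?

Yes

Reduce each to base SI dimensions:
  a dynamic viscosity:  [dynamic viscosity] = kg·m⁻¹·s⁻¹
  18.0 s·Pa:  Pa·s = N·m⁻²·s = kg·m⁻¹·s⁻¹
Both are kg·m⁻¹·s⁻¹, so they have the same dimensions and can be added.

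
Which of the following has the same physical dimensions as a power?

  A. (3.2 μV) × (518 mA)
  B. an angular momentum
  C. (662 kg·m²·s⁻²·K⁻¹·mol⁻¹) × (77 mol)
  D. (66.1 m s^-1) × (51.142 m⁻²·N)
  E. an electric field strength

A.

Reference: [power] = kg·m²·s⁻³.
Each option:
  A. [kg·m²·s⁻³·A⁻¹] · [A] = kg·m²·s⁻³  ← same
  B. [angular momentum] = kg·m²·s⁻¹
  C. [kg·m²·s⁻²·K⁻¹·mol⁻¹] · [mol] = kg·m²·s⁻²·K⁻¹
  D. [m·s⁻¹] · [kg·m⁻¹·s⁻²] = kg·s⁻³
  E. [electric field strength] = kg·m·s⁻³·A⁻¹
Only A. matches kg·m²·s⁻³.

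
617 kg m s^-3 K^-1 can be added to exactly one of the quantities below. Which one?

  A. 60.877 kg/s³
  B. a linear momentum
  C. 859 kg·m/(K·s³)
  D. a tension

C.

Reference: kg·m·s⁻³·K⁻¹.
Each option:
  A. kg·s⁻³
  B. [linear momentum] = kg·m·s⁻¹
  C. kg·m·s⁻³·K⁻¹  ← same
  D. [tension] = kg·m·s⁻²
Only C. matches kg·m·s⁻³·K⁻¹.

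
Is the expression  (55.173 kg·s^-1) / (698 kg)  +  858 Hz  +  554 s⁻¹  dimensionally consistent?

Yes

In SI base units:
  (55.173 kg·s^-1) / (698 kg):  [kg·s⁻¹] / [kg] = s⁻¹
  858 Hz:  Hz = s⁻¹
  554 s⁻¹:  s⁻¹
Every term reduces to s⁻¹.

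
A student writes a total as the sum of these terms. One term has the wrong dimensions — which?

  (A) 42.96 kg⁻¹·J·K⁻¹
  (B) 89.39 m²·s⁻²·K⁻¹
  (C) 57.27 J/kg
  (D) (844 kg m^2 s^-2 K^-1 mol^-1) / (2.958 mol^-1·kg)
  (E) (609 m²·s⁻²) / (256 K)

(C)

Reduce each to base SI dimensions:
  (A) J·kg⁻¹·K⁻¹ = N·m·kg⁻¹·K⁻¹ = m²·s⁻²·K⁻¹
  (B) m²·s⁻²·K⁻¹
  (C) J·kg⁻¹ = N·m·kg⁻¹ = m²·s⁻²
  (D) [kg·m²·s⁻²·K⁻¹·mol⁻¹] / [kg·mol⁻¹] = m²·s⁻²·K⁻¹
  (E) [m²·s⁻²] / [K] = m²·s⁻²·K⁻¹
All reduce to m²·s⁻²·K⁻¹ except (C), which is m²·s⁻².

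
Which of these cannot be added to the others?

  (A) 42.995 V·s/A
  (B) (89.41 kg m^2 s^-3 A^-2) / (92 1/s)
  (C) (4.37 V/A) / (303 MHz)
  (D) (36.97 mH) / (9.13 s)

Expand each in SI base units:
  (A) V·s·A⁻¹ = J·C⁻¹·s·A⁻¹ = kg·m²·s⁻²·A⁻²
  (B) [kg·m²·s⁻³·A⁻²] / [s⁻¹] = kg·m²·s⁻²·A⁻²
  (C) [kg·m²·s⁻³·A⁻²] / [s⁻¹] = kg·m²·s⁻²·A⁻²
  (D) [kg·m²·s⁻²·A⁻²] / [s] = kg·m²·s⁻³·A⁻²
All reduce to kg·m²·s⁻²·A⁻² except (D), which is kg·m²·s⁻³·A⁻².

(D)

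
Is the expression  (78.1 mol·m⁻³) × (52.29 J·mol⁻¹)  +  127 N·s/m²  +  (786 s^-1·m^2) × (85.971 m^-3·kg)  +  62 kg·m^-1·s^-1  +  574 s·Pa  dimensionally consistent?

In SI base units:
  (78.1 mol·m⁻³) × (52.29 J·mol⁻¹):  [m⁻³·mol] · [kg·m²·s⁻²·mol⁻¹] = kg·m⁻¹·s⁻²
  127 N·s/m²:  N·s·m⁻² = kg·m·s⁻²·s·m⁻² = kg·m⁻¹·s⁻¹
  (786 s^-1·m^2) × (85.971 m^-3·kg):  [m²·s⁻¹] · [kg·m⁻³] = kg·m⁻¹·s⁻¹
  62 kg·m^-1·s^-1:  kg·m⁻¹·s⁻¹
  574 s·Pa:  Pa·s = N·m⁻²·s = kg·m⁻¹·s⁻¹
The terms do not share a single dimension (kg·m⁻¹·s⁻² vs kg·m⁻¹·s⁻¹).

No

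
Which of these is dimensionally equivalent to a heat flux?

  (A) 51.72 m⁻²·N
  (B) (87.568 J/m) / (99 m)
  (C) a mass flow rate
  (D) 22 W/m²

(D)

Reference: [heat flux] = kg·s⁻³.
Each option:
  (A) N·m⁻² = kg·m·s⁻²·m⁻² = kg·m⁻¹·s⁻²
  (B) [kg·m·s⁻²] / [m] = kg·s⁻²
  (C) [mass flow rate] = kg·s⁻¹
  (D) W·m⁻² = J·s⁻¹·m⁻² = kg·s⁻³  ← same
Only (D) matches kg·s⁻³.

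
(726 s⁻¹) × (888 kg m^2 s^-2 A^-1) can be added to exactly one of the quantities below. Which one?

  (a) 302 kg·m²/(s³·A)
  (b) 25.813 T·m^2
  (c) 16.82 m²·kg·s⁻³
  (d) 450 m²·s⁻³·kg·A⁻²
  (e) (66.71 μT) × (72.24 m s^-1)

(a)

Reference: [s⁻¹] · [kg·m²·s⁻²·A⁻¹] = kg·m²·s⁻³·A⁻¹.
Each option:
  (a) kg·m²·s⁻³·A⁻¹  ← same
  (b) T·m² = Wb·m⁻²·m² = kg·m²·s⁻²·A⁻¹
  (c) kg·m²·s⁻³
  (d) kg·m²·s⁻³·A⁻²
  (e) [kg·s⁻²·A⁻¹] · [m·s⁻¹] = kg·m·s⁻³·A⁻¹
Only (a) matches kg·m²·s⁻³·A⁻¹.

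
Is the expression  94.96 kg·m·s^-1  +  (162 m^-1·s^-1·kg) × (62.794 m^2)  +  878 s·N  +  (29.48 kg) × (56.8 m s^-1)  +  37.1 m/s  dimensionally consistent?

No

Dimensions:
  94.96 kg·m·s^-1:  kg·m·s⁻¹
  (162 m^-1·s^-1·kg) × (62.794 m^2):  [kg·m⁻¹·s⁻¹] · [m²] = kg·m·s⁻¹
  878 s·N:  N·s = kg·m·s⁻²·s = kg·m·s⁻¹
  (29.48 kg) × (56.8 m s^-1):  [kg] · [m·s⁻¹] = kg·m·s⁻¹
  37.1 m/s:  m·s⁻¹
The terms do not share a single dimension (kg·m·s⁻¹ vs m·s⁻¹).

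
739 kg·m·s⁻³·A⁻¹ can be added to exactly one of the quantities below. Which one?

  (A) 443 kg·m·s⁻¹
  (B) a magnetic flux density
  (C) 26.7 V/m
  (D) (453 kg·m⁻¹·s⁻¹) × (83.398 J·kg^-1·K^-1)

Reference: kg·m·s⁻³·A⁻¹.
Each option:
  (A) kg·m·s⁻¹
  (B) [magnetic flux density] = kg·s⁻²·A⁻¹
  (C) V·m⁻¹ = J·C⁻¹·m⁻¹ = kg·m·s⁻³·A⁻¹  ← same
  (D) [kg·m⁻¹·s⁻¹] · [m²·s⁻²·K⁻¹] = kg·m·s⁻³·K⁻¹
Only (C) matches kg·m·s⁻³·A⁻¹.

(C)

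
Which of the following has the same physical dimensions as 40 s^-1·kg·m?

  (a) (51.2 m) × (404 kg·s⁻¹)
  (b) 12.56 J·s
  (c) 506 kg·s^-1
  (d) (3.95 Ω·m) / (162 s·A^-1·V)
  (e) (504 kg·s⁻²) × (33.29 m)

(a)

Reference: kg·m·s⁻¹.
Each option:
  (a) [m] · [kg·s⁻¹] = kg·m·s⁻¹  ← same
  (b) J·s = N·m·s = kg·m²·s⁻¹
  (c) kg·s⁻¹
  (d) [kg·m³·s⁻³·A⁻²] / [kg·m²·s⁻²·A⁻²] = m·s⁻¹
  (e) [kg·s⁻²] · [m] = kg·m·s⁻²
Only (a) matches kg·m·s⁻¹.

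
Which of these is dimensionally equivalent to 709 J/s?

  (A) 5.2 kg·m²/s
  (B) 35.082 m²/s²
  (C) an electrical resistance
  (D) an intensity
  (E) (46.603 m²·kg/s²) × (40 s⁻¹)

(E)

Reference: J·s⁻¹ = N·m·s⁻¹ = kg·m²·s⁻³.
Each option:
  (A) kg·m²·s⁻¹
  (B) m²·s⁻²
  (C) [electrical resistance] = kg·m²·s⁻³·A⁻²
  (D) [intensity] = kg·s⁻³
  (E) [kg·m²·s⁻²] · [s⁻¹] = kg·m²·s⁻³  ← same
Only (E) matches kg·m²·s⁻³.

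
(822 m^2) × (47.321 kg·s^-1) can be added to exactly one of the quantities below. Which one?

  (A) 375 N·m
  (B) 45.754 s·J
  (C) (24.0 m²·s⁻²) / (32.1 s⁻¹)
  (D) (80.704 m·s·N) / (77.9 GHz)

(B)

Reference: [m²] · [kg·s⁻¹] = kg·m²·s⁻¹.
Each option:
  (A) N·m = kg·m·s⁻²·m = kg·m²·s⁻²
  (B) J·s = N·m·s = kg·m²·s⁻¹  ← same
  (C) [m²·s⁻²] / [s⁻¹] = m²·s⁻¹
  (D) [kg·m²·s⁻¹] / [s⁻¹] = kg·m²
Only (B) matches kg·m²·s⁻¹.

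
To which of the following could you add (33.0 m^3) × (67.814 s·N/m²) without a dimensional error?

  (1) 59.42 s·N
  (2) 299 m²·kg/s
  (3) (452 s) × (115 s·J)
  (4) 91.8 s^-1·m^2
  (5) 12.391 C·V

(2)

Reference: [m³] · [kg·m⁻¹·s⁻¹] = kg·m²·s⁻¹.
Each option:
  (1) N·s = kg·m·s⁻²·s = kg·m·s⁻¹
  (2) kg·m²·s⁻¹  ← same
  (3) [s] · [kg·m²·s⁻¹] = kg·m²
  (4) m²·s⁻¹
  (5) C·V = s·A·J·C⁻¹ = kg·m²·s⁻²
Only (2) matches kg·m²·s⁻¹.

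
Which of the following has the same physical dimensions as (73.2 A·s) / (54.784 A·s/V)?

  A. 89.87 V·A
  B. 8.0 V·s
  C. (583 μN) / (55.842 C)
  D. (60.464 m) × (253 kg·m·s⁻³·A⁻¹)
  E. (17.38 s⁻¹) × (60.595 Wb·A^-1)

Reference: [s·A] / [kg⁻¹·m⁻²·s⁴·A²] = kg·m²·s⁻³·A⁻¹.
Each option:
  A. V·A = J·C⁻¹·A = kg·m²·s⁻³
  B. V·s = J·C⁻¹·s = kg·m²·s⁻²·A⁻¹
  C. [kg·m·s⁻²] / [s·A] = kg·m·s⁻³·A⁻¹
  D. [m] · [kg·m·s⁻³·A⁻¹] = kg·m²·s⁻³·A⁻¹  ← same
  E. [s⁻¹] · [kg·m²·s⁻²·A⁻²] = kg·m²·s⁻³·A⁻²
Only D. matches kg·m²·s⁻³·A⁻¹.

D.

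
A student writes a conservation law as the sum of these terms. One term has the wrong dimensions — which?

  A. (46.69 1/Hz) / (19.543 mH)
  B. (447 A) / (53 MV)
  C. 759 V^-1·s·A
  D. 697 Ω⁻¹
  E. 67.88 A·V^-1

C.

Work out the base dimensions of each:
  A. [s] / [kg·m²·s⁻²·A⁻²] = kg⁻¹·m⁻²·s³·A²
  B. [A] / [kg·m²·s⁻³·A⁻¹] = kg⁻¹·m⁻²·s³·A²
  C. A·s·V⁻¹ = A·s·(J·C⁻¹)⁻¹ = kg⁻¹·m⁻²·s⁴·A²
  D. Ω⁻¹ = (V·A⁻¹)⁻¹ = kg⁻¹·m⁻²·s³·A²
  E. A·V⁻¹ = A·(J·C⁻¹)⁻¹ = kg⁻¹·m⁻²·s³·A²
All reduce to kg⁻¹·m⁻²·s³·A² except C., which is kg⁻¹·m⁻²·s⁴·A².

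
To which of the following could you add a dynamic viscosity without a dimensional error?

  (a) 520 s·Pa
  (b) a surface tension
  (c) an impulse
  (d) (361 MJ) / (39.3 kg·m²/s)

Reference: [dynamic viscosity] = kg·m⁻¹·s⁻¹.
Each option:
  (a) Pa·s = N·m⁻²·s = kg·m⁻¹·s⁻¹  ← same
  (b) [surface tension] = kg·s⁻²
  (c) [impulse] = kg·m·s⁻¹
  (d) [kg·m²·s⁻²] / [kg·m²·s⁻¹] = s⁻¹
Only (a) matches kg·m⁻¹·s⁻¹.

(a)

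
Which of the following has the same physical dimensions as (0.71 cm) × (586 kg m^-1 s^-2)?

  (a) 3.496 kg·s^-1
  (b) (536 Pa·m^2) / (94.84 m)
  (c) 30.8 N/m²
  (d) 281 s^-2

Reference: [m] · [kg·m⁻¹·s⁻²] = kg·s⁻².
Each option:
  (a) kg·s⁻¹
  (b) [kg·m·s⁻²] / [m] = kg·s⁻²  ← same
  (c) N·m⁻² = kg·m·s⁻²·m⁻² = kg·m⁻¹·s⁻²
  (d) s⁻²
Only (b) matches kg·s⁻².

(b)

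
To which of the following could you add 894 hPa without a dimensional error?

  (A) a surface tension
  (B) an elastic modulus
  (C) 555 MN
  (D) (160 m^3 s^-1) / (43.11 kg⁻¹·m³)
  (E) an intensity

(B)

Reference: Pa = N·m⁻² = kg·m⁻¹·s⁻².
Each option:
  (A) [surface tension] = kg·s⁻²
  (B) [elastic modulus] = kg·m⁻¹·s⁻²  ← same
  (C) N = kg·m·s⁻²
  (D) [m³·s⁻¹] / [kg⁻¹·m³] = kg·s⁻¹
  (E) [intensity] = kg·s⁻³
Only (B) matches kg·m⁻¹·s⁻².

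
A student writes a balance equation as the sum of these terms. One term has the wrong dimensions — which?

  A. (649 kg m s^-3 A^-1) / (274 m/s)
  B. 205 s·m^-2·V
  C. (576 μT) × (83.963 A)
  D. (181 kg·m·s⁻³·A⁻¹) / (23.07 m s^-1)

In SI base units:
  A. [kg·m·s⁻³·A⁻¹] / [m·s⁻¹] = kg·s⁻²·A⁻¹
  B. V·s·m⁻² = J·C⁻¹·s·m⁻² = kg·s⁻²·A⁻¹
  C. [kg·s⁻²·A⁻¹] · [A] = kg·s⁻²
  D. [kg·m·s⁻³·A⁻¹] / [m·s⁻¹] = kg·s⁻²·A⁻¹
All reduce to kg·s⁻²·A⁻¹ except C., which is kg·s⁻².

C.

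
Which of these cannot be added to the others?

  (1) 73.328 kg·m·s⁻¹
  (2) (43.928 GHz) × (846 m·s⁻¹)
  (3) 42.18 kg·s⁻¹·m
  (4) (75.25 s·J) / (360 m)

Work out the base dimensions of each:
  (1) kg·m·s⁻¹
  (2) [s⁻¹] · [m·s⁻¹] = m·s⁻²
  (3) kg·m·s⁻¹
  (4) [kg·m²·s⁻¹] / [m] = kg·m·s⁻¹
All reduce to kg·m·s⁻¹ except (2), which is m·s⁻².

(2)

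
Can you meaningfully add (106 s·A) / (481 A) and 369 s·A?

Work out the base dimensions of each:
  (106 s·A) / (481 A):  [s·A] / [A] = s
  369 s·A:  A·s = s·A
s ≠ s·A, so they cannot be added.

No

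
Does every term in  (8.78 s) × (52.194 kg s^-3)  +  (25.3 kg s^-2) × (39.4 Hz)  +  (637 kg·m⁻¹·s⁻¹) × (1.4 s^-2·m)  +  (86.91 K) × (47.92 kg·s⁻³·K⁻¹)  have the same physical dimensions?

No

Expand each in SI base units:
  (8.78 s) × (52.194 kg s^-3):  [s] · [kg·s⁻³] = kg·s⁻²
  (25.3 kg s^-2) × (39.4 Hz):  [kg·s⁻²] · [s⁻¹] = kg·s⁻³
  (637 kg·m⁻¹·s⁻¹) × (1.4 s^-2·m):  [kg·m⁻¹·s⁻¹] · [m·s⁻²] = kg·s⁻³
  (86.91 K) × (47.92 kg·s⁻³·K⁻¹):  [K] · [kg·s⁻³·K⁻¹] = kg·s⁻³
The terms do not share a single dimension (kg·s⁻² vs kg·s⁻³).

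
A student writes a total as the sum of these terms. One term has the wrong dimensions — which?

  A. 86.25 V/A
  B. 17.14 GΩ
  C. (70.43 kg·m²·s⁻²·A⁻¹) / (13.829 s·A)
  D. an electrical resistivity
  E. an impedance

D.

Work out the base dimensions of each:
  A. V·A⁻¹ = J·C⁻¹·A⁻¹ = kg·m²·s⁻³·A⁻²
  B. Ω = V·A⁻¹ = kg·m²·s⁻³·A⁻²
  C. [kg·m²·s⁻²·A⁻¹] / [s·A] = kg·m²·s⁻³·A⁻²
  D. [electrical resistivity] = kg·m³·s⁻³·A⁻²
  E. [impedance] = kg·m²·s⁻³·A⁻²
All reduce to kg·m²·s⁻³·A⁻² except D., which is kg·m³·s⁻³·A⁻².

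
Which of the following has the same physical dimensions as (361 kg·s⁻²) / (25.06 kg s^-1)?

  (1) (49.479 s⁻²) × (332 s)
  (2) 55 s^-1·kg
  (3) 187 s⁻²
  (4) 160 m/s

Reference: [kg·s⁻²] / [kg·s⁻¹] = s⁻¹.
Each option:
  (1) [s⁻²] · [s] = s⁻¹  ← same
  (2) kg·s⁻¹
  (3) s⁻²
  (4) m·s⁻¹
Only (1) matches s⁻¹.

(1)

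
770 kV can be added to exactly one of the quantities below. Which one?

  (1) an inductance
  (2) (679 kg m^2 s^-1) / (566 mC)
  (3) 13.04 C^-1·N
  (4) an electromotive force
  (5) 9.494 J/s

(4)

Reference: V = J·C⁻¹ = kg·m²·s⁻³·A⁻¹.
Each option:
  (1) [inductance] = kg·m²·s⁻²·A⁻²
  (2) [kg·m²·s⁻¹] / [s·A] = kg·m²·s⁻²·A⁻¹
  (3) N·C⁻¹ = kg·m·s⁻²·(s·A)⁻¹ = kg·m·s⁻³·A⁻¹
  (4) [electromotive force] = kg·m²·s⁻³·A⁻¹  ← same
  (5) J·s⁻¹ = N·m·s⁻¹ = kg·m²·s⁻³
Only (4) matches kg·m²·s⁻³·A⁻¹.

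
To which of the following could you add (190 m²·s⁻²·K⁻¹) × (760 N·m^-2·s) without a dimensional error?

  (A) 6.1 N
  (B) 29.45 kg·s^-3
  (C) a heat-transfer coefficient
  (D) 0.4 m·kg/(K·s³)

(D)

Reference: [m²·s⁻²·K⁻¹] · [kg·m⁻¹·s⁻¹] = kg·m·s⁻³·K⁻¹.
Each option:
  (A) N = kg·m·s⁻²
  (B) kg·s⁻³
  (C) [heat-transfer coefficient] = kg·s⁻³·K⁻¹
  (D) kg·m·s⁻³·K⁻¹  ← same
Only (D) matches kg·m·s⁻³·K⁻¹.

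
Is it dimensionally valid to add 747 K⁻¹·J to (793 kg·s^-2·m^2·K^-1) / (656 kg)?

No

Dimensions:
  747 K⁻¹·J:  J·K⁻¹ = N·m·K⁻¹ = kg·m²·s⁻²·K⁻¹
  (793 kg·s^-2·m^2·K^-1) / (656 kg):  [kg·m²·s⁻²·K⁻¹] / [kg] = m²·s⁻²·K⁻¹
kg·m²·s⁻²·K⁻¹ ≠ m²·s⁻²·K⁻¹, so they cannot be added.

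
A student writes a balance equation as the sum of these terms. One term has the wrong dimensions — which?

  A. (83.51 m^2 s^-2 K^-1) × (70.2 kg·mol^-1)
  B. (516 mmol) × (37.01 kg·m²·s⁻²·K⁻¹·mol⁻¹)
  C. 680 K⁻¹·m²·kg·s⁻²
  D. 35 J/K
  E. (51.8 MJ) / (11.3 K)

A.

Expand each in SI base units:
  A. [m²·s⁻²·K⁻¹] · [kg·mol⁻¹] = kg·m²·s⁻²·K⁻¹·mol⁻¹
  B. [mol] · [kg·m²·s⁻²·K⁻¹·mol⁻¹] = kg·m²·s⁻²·K⁻¹
  C. kg·m²·s⁻²·K⁻¹
  D. J·K⁻¹ = N·m·K⁻¹ = kg·m²·s⁻²·K⁻¹
  E. [kg·m²·s⁻²] / [K] = kg·m²·s⁻²·K⁻¹
All reduce to kg·m²·s⁻²·K⁻¹ except A., which is kg·m²·s⁻²·K⁻¹·mol⁻¹.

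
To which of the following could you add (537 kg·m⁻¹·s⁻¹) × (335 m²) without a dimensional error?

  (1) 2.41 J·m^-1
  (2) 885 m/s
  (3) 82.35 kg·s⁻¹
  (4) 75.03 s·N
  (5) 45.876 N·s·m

(4)

Reference: [kg·m⁻¹·s⁻¹] · [m²] = kg·m·s⁻¹.
Each option:
  (1) J·m⁻¹ = N·m·m⁻¹ = kg·m·s⁻²
  (2) m·s⁻¹
  (3) kg·s⁻¹
  (4) N·s = kg·m·s⁻²·s = kg·m·s⁻¹  ← same
  (5) N·m·s = kg·m·s⁻²·m·s = kg·m²·s⁻¹
Only (4) matches kg·m·s⁻¹.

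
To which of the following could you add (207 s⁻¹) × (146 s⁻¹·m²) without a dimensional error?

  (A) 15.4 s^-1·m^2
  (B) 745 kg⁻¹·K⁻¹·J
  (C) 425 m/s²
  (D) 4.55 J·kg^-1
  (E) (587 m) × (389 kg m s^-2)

(D)

Reference: [s⁻¹] · [m²·s⁻¹] = m²·s⁻².
Each option:
  (A) m²·s⁻¹
  (B) J·kg⁻¹·K⁻¹ = N·m·kg⁻¹·K⁻¹ = m²·s⁻²·K⁻¹
  (C) m·s⁻²
  (D) J·kg⁻¹ = N·m·kg⁻¹ = m²·s⁻²  ← same
  (E) [m] · [kg·m·s⁻²] = kg·m²·s⁻²
Only (D) matches m²·s⁻².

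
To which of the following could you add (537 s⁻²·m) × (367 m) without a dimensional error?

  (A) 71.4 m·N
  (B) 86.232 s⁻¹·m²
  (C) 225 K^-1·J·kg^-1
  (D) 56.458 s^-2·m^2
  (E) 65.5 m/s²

(D)

Reference: [m·s⁻²] · [m] = m²·s⁻².
Each option:
  (A) N·m = kg·m·s⁻²·m = kg·m²·s⁻²
  (B) m²·s⁻¹
  (C) J·kg⁻¹·K⁻¹ = N·m·kg⁻¹·K⁻¹ = m²·s⁻²·K⁻¹
  (D) m²·s⁻²  ← same
  (E) m·s⁻²
Only (D) matches m²·s⁻².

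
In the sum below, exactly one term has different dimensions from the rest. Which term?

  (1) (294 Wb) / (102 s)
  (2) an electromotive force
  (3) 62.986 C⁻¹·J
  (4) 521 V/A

(4)

Work out the base dimensions of each:
  (1) [kg·m²·s⁻²·A⁻¹] / [s] = kg·m²·s⁻³·A⁻¹
  (2) [electromotive force] = kg·m²·s⁻³·A⁻¹
  (3) J·C⁻¹ = N·m·(s·A)⁻¹ = kg·m²·s⁻³·A⁻¹
  (4) V·A⁻¹ = J·C⁻¹·A⁻¹ = kg·m²·s⁻³·A⁻²
All reduce to kg·m²·s⁻³·A⁻¹ except (4), which is kg·m²·s⁻³·A⁻².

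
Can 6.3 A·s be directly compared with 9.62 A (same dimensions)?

Dimensions:
  6.3 A·s:  A·s = s·A
  9.62 A:  A
s·A ≠ A, so they cannot be added.

No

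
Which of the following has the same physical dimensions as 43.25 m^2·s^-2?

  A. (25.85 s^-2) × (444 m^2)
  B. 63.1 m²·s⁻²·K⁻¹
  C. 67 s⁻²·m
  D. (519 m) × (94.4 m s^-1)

Reference: m²·s⁻².
Each option:
  A. [s⁻²] · [m²] = m²·s⁻²  ← same
  B. m²·s⁻²·K⁻¹
  C. m·s⁻²
  D. [m] · [m·s⁻¹] = m²·s⁻¹
Only A. matches m²·s⁻².

A.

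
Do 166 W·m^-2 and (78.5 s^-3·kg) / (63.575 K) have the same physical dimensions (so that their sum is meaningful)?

No

Reduce each to base SI dimensions:
  166 W·m^-2:  W·m⁻² = J·s⁻¹·m⁻² = kg·s⁻³
  (78.5 s^-3·kg) / (63.575 K):  [kg·s⁻³] / [K] = kg·s⁻³·K⁻¹
kg·s⁻³ ≠ kg·s⁻³·K⁻¹, so they cannot be added.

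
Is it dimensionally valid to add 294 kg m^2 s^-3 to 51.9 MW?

In SI base units:
  294 kg m^2 s^-3:  kg·m²·s⁻³
  51.9 MW:  W = J·s⁻¹ = kg·m²·s⁻³
Both are kg·m²·s⁻³, so they have the same dimensions and can be added.

Yes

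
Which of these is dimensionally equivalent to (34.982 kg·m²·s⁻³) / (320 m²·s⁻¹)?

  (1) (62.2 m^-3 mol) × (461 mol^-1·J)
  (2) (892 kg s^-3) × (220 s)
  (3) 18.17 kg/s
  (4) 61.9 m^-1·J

(2)

Reference: [kg·m²·s⁻³] / [m²·s⁻¹] = kg·s⁻².
Each option:
  (1) [m⁻³·mol] · [kg·m²·s⁻²·mol⁻¹] = kg·m⁻¹·s⁻²
  (2) [kg·s⁻³] · [s] = kg·s⁻²  ← same
  (3) kg·s⁻¹
  (4) J·m⁻¹ = N·m·m⁻¹ = kg·m·s⁻²
Only (2) matches kg·s⁻².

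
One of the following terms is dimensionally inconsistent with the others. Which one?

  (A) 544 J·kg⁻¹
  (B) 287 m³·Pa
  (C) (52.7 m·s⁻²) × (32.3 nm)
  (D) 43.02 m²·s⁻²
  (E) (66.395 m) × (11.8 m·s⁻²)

(B)

Reduce each to base SI dimensions:
  (A) J·kg⁻¹ = N·m·kg⁻¹ = m²·s⁻²
  (B) Pa·m³ = N·m⁻²·m³ = kg·m²·s⁻²
  (C) [m·s⁻²] · [m] = m²·s⁻²
  (D) m²·s⁻²
  (E) [m] · [m·s⁻²] = m²·s⁻²
All reduce to m²·s⁻² except (B), which is kg·m²·s⁻².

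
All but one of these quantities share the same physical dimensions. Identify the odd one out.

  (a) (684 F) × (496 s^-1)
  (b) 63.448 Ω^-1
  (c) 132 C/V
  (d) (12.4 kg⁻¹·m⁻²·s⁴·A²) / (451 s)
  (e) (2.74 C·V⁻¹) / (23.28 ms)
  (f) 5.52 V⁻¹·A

(c)

In SI base units:
  (a) [kg⁻¹·m⁻²·s⁴·A²] · [s⁻¹] = kg⁻¹·m⁻²·s³·A²
  (b) Ω⁻¹ = (V·A⁻¹)⁻¹ = kg⁻¹·m⁻²·s³·A²
  (c) C·V⁻¹ = s·A·(J·C⁻¹)⁻¹ = kg⁻¹·m⁻²·s⁴·A²
  (d) [kg⁻¹·m⁻²·s⁴·A²] / [s] = kg⁻¹·m⁻²·s³·A²
  (e) [kg⁻¹·m⁻²·s⁴·A²] / [s] = kg⁻¹·m⁻²·s³·A²
  (f) A·V⁻¹ = A·(J·C⁻¹)⁻¹ = kg⁻¹·m⁻²·s³·A²
All reduce to kg⁻¹·m⁻²·s³·A² except (c), which is kg⁻¹·m⁻²·s⁴·A².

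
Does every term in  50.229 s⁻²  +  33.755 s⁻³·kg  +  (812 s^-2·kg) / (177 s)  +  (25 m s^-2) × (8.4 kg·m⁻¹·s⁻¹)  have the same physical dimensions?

No

In SI base units:
  50.229 s⁻²:  s⁻²
  33.755 s⁻³·kg:  kg·s⁻³
  (812 s^-2·kg) / (177 s):  [kg·s⁻²] / [s] = kg·s⁻³
  (25 m s^-2) × (8.4 kg·m⁻¹·s⁻¹):  [m·s⁻²] · [kg·m⁻¹·s⁻¹] = kg·s⁻³
The terms do not share a single dimension (kg·s⁻³ vs s⁻²).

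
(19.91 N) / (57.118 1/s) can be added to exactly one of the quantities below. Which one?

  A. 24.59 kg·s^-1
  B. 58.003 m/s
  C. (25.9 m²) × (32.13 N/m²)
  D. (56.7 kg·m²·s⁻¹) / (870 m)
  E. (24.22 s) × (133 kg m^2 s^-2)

D.

Reference: [kg·m·s⁻²] / [s⁻¹] = kg·m·s⁻¹.
Each option:
  A. kg·s⁻¹
  B. m·s⁻¹
  C. [m²] · [kg·m⁻¹·s⁻²] = kg·m·s⁻²
  D. [kg·m²·s⁻¹] / [m] = kg·m·s⁻¹  ← same
  E. [s] · [kg·m²·s⁻²] = kg·m²·s⁻¹
Only D. matches kg·m·s⁻¹.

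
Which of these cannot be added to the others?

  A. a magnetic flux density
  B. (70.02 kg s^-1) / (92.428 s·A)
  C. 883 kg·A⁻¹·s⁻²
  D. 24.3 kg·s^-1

Work out the base dimensions of each:
  A. [magnetic flux density] = kg·s⁻²·A⁻¹
  B. [kg·s⁻¹] / [s·A] = kg·s⁻²·A⁻¹
  C. kg·s⁻²·A⁻¹
  D. kg·s⁻¹
All reduce to kg·s⁻²·A⁻¹ except D., which is kg·s⁻¹.

D.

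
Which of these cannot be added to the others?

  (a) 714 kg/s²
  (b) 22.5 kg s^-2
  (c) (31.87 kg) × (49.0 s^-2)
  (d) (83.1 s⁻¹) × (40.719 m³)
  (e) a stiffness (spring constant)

(d)

Dimensions:
  (a) kg·s⁻²
  (b) kg·s⁻²
  (c) [kg] · [s⁻²] = kg·s⁻²
  (d) [s⁻¹] · [m³] = m³·s⁻¹
  (e) [stiffness (spring constant)] = kg·s⁻²
All reduce to kg·s⁻² except (d), which is m³·s⁻¹.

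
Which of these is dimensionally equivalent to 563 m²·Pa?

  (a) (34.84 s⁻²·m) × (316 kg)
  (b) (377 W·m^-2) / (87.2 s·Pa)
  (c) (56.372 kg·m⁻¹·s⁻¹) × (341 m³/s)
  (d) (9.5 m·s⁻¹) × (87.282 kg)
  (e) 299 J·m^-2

Reference: Pa·m² = N·m⁻²·m² = kg·m·s⁻².
Each option:
  (a) [m·s⁻²] · [kg] = kg·m·s⁻²  ← same
  (b) [kg·s⁻³] / [kg·m⁻¹·s⁻¹] = m·s⁻²
  (c) [kg·m⁻¹·s⁻¹] · [m³·s⁻¹] = kg·m²·s⁻²
  (d) [m·s⁻¹] · [kg] = kg·m·s⁻¹
  (e) J·m⁻² = N·m·m⁻² = kg·s⁻²
Only (a) matches kg·m·s⁻².

(a)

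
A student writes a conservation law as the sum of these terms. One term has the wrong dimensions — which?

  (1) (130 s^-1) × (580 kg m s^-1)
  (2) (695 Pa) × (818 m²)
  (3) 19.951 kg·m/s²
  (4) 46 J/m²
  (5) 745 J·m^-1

(4)

Expand each in SI base units:
  (1) [s⁻¹] · [kg·m·s⁻¹] = kg·m·s⁻²
  (2) [kg·m⁻¹·s⁻²] · [m²] = kg·m·s⁻²
  (3) kg·m·s⁻²
  (4) J·m⁻² = N·m·m⁻² = kg·s⁻²
  (5) J·m⁻¹ = N·m·m⁻¹ = kg·m·s⁻²
All reduce to kg·m·s⁻² except (4), which is kg·s⁻².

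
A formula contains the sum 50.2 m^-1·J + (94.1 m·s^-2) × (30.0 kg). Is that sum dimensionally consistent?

Expand each in SI base units:
  50.2 m^-1·J:  J·m⁻¹ = N·m·m⁻¹ = kg·m·s⁻²
  (94.1 m·s^-2) × (30.0 kg):  [m·s⁻²] · [kg] = kg·m·s⁻²
Both are kg·m·s⁻², so they have the same dimensions and can be added.

Yes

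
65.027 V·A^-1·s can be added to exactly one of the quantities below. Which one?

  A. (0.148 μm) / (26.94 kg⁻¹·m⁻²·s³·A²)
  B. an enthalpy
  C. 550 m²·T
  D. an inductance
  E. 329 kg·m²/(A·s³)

D.

Reference: V·s·A⁻¹ = J·C⁻¹·s·A⁻¹ = kg·m²·s⁻²·A⁻².
Each option:
  A. [m] / [kg⁻¹·m⁻²·s³·A²] = kg·m³·s⁻³·A⁻²
  B. [enthalpy] = kg·m²·s⁻²
  C. T·m² = Wb·m⁻²·m² = kg·m²·s⁻²·A⁻¹
  D. [inductance] = kg·m²·s⁻²·A⁻²  ← same
  E. kg·m²·s⁻³·A⁻¹
Only D. matches kg·m²·s⁻²·A⁻².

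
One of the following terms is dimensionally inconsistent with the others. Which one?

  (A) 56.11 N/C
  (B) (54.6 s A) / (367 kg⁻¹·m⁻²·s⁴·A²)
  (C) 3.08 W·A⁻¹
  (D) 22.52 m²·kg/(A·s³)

(A)

Expand each in SI base units:
  (A) N·C⁻¹ = kg·m·s⁻²·(s·A)⁻¹ = kg·m·s⁻³·A⁻¹
  (B) [s·A] / [kg⁻¹·m⁻²·s⁴·A²] = kg·m²·s⁻³·A⁻¹
  (C) W·A⁻¹ = J·s⁻¹·A⁻¹ = kg·m²·s⁻³·A⁻¹
  (D) kg·m²·s⁻³·A⁻¹
All reduce to kg·m²·s⁻³·A⁻¹ except (A), which is kg·m·s⁻³·A⁻¹.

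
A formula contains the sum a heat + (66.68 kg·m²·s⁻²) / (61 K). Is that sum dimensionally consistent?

Expand each in SI base units:
  a heat:  [heat] = kg·m²·s⁻²
  (66.68 kg·m²·s⁻²) / (61 K):  [kg·m²·s⁻²] / [K] = kg·m²·s⁻²·K⁻¹
kg·m²·s⁻² ≠ kg·m²·s⁻²·K⁻¹, so they cannot be added.

No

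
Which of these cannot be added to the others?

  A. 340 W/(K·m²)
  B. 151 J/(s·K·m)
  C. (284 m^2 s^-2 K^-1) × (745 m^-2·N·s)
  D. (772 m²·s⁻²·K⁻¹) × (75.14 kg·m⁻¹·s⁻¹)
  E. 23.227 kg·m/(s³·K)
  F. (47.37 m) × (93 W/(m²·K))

Reduce each to base SI dimensions:
  A. W·m⁻²·K⁻¹ = J·s⁻¹·m⁻²·K⁻¹ = kg·s⁻³·K⁻¹
  B. J·s⁻¹·m⁻¹·K⁻¹ = N·m·s⁻¹·m⁻¹·K⁻¹ = kg·m·s⁻³·K⁻¹
  C. [m²·s⁻²·K⁻¹] · [kg·m⁻¹·s⁻¹] = kg·m·s⁻³·K⁻¹
  D. [m²·s⁻²·K⁻¹] · [kg·m⁻¹·s⁻¹] = kg·m·s⁻³·K⁻¹
  E. kg·m·s⁻³·K⁻¹
  F. [m] · [kg·s⁻³·K⁻¹] = kg·m·s⁻³·K⁻¹
All reduce to kg·m·s⁻³·K⁻¹ except A., which is kg·s⁻³·K⁻¹.

A.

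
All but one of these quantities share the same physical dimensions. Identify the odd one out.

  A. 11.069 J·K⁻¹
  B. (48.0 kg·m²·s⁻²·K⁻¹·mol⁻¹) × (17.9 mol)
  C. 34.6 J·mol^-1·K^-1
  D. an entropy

Dimensions:
  A. J·K⁻¹ = N·m·K⁻¹ = kg·m²·s⁻²·K⁻¹
  B. [kg·m²·s⁻²·K⁻¹·mol⁻¹] · [mol] = kg·m²·s⁻²·K⁻¹
  C. J·mol⁻¹·K⁻¹ = N·m·mol⁻¹·K⁻¹ = kg·m²·s⁻²·K⁻¹·mol⁻¹
  D. [entropy] = kg·m²·s⁻²·K⁻¹
All reduce to kg·m²·s⁻²·K⁻¹ except C., which is kg·m²·s⁻²·K⁻¹·mol⁻¹.

C.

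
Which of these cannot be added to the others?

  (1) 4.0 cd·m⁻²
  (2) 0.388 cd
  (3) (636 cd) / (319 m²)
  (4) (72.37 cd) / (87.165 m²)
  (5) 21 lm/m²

Reduce each to base SI dimensions:
  (1) cd·m⁻² = m⁻²·cd
  (2) cd
  (3) [cd] / [m²] = m⁻²·cd
  (4) [cd] / [m²] = m⁻²·cd
  (5) lm·m⁻² = cd·m⁻² = m⁻²·cd
All reduce to m⁻²·cd except (2), which is cd.

(2)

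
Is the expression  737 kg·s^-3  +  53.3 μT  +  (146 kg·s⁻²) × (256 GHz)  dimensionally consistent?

Work out the base dimensions of each:
  737 kg·s^-3:  kg·s⁻³
  53.3 μT:  T = Wb·m⁻² = kg·s⁻²·A⁻¹
  (146 kg·s⁻²) × (256 GHz):  [kg·s⁻²] · [s⁻¹] = kg·s⁻³
The terms do not share a single dimension (kg·s⁻²·A⁻¹ vs kg·s⁻³).

No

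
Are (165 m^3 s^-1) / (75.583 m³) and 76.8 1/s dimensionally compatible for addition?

Dimensions:
  (165 m^3 s^-1) / (75.583 m³):  [m³·s⁻¹] / [m³] = s⁻¹
  76.8 1/s:  s⁻¹
Both are s⁻¹, so they have the same dimensions and can be added.

Yes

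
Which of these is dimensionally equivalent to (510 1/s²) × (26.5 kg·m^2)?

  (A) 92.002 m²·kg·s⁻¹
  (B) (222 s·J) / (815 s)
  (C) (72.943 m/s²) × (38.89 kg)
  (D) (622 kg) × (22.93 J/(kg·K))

(B)

Reference: [s⁻²] · [kg·m²] = kg·m²·s⁻².
Each option:
  (A) kg·m²·s⁻¹
  (B) [kg·m²·s⁻¹] / [s] = kg·m²·s⁻²  ← same
  (C) [m·s⁻²] · [kg] = kg·m·s⁻²
  (D) [kg] · [m²·s⁻²·K⁻¹] = kg·m²·s⁻²·K⁻¹
Only (B) matches kg·m²·s⁻².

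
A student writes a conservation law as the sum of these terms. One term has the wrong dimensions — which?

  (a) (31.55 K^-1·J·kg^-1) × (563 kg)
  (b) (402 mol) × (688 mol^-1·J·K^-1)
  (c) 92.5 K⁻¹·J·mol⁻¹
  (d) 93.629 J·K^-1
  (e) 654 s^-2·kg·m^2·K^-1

(c)

Reduce each to base SI dimensions:
  (a) [m²·s⁻²·K⁻¹] · [kg] = kg·m²·s⁻²·K⁻¹
  (b) [mol] · [kg·m²·s⁻²·K⁻¹·mol⁻¹] = kg·m²·s⁻²·K⁻¹
  (c) J·mol⁻¹·K⁻¹ = N·m·mol⁻¹·K⁻¹ = kg·m²·s⁻²·K⁻¹·mol⁻¹
  (d) J·K⁻¹ = N·m·K⁻¹ = kg·m²·s⁻²·K⁻¹
  (e) kg·m²·s⁻²·K⁻¹
All reduce to kg·m²·s⁻²·K⁻¹ except (c), which is kg·m²·s⁻²·K⁻¹·mol⁻¹.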